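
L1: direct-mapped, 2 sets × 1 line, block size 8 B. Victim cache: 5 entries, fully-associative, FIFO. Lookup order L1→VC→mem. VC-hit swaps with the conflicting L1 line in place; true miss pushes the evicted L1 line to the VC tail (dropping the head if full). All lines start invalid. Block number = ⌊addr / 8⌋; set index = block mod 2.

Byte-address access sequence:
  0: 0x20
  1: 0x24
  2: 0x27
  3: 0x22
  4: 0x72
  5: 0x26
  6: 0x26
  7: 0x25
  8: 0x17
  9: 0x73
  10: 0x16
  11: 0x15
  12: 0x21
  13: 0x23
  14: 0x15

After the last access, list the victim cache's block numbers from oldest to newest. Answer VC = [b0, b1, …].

#0 0x20→b4/s0 MISS; vc=[]
#1 0x24→b4/s0 L1-HIT; vc=[]
#2 0x27→b4/s0 L1-HIT; vc=[]
#3 0x22→b4/s0 L1-HIT; vc=[]
#4 0x72→b14/s0 MISS; vc=[4]
#5 0x26→b4/s0 VC-HIT; vc=[14]
#6 0x26→b4/s0 L1-HIT; vc=[14]
#7 0x25→b4/s0 L1-HIT; vc=[14]
#8 0x17→b2/s0 MISS; vc=[14,4]
#9 0x73→b14/s0 VC-HIT; vc=[2,4]
#10 0x16→b2/s0 VC-HIT; vc=[14,4]
#11 0x15→b2/s0 L1-HIT; vc=[14,4]
#12 0x21→b4/s0 VC-HIT; vc=[14,2]
#13 0x23→b4/s0 L1-HIT; vc=[14,2]
#14 0x15→b2/s0 VC-HIT; vc=[14,4]

VC = [14, 4]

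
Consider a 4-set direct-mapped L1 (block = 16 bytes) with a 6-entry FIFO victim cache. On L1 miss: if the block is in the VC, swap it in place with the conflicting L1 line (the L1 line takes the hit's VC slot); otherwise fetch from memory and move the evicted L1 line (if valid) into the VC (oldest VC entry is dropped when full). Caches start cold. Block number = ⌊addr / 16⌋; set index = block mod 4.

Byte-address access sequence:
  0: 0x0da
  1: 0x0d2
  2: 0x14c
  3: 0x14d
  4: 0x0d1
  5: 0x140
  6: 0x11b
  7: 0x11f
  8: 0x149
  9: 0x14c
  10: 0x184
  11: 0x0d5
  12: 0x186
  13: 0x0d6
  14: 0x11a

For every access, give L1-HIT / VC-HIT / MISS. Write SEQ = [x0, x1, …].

SEQ = [MISS, L1-HIT, MISS, L1-HIT, L1-HIT, L1-HIT, MISS, L1-HIT, L1-HIT, L1-HIT, MISS, VC-HIT, L1-HIT, L1-HIT, VC-HIT]

0: 0xda (blk 13, set 1) → MISS  vc=[]
1: 0xd2 (blk 13, set 1) → L1-HIT  vc=[]
2: 0x14c (blk 20, set 0) → MISS  vc=[]
3: 0x14d (blk 20, set 0) → L1-HIT  vc=[]
4: 0xd1 (blk 13, set 1) → L1-HIT  vc=[]
5: 0x140 (blk 20, set 0) → L1-HIT  vc=[]
6: 0x11b (blk 17, set 1) → MISS  vc=[13]
7: 0x11f (blk 17, set 1) → L1-HIT  vc=[13]
8: 0x149 (blk 20, set 0) → L1-HIT  vc=[13]
9: 0x14c (blk 20, set 0) → L1-HIT  vc=[13]
10: 0x184 (blk 24, set 0) → MISS  vc=[13, 20]
11: 0xd5 (blk 13, set 1) → VC-HIT  vc=[17, 20]
12: 0x186 (blk 24, set 0) → L1-HIT  vc=[17, 20]
13: 0xd6 (blk 13, set 1) → L1-HIT  vc=[17, 20]
14: 0x11a (blk 17, set 1) → VC-HIT  vc=[13, 20]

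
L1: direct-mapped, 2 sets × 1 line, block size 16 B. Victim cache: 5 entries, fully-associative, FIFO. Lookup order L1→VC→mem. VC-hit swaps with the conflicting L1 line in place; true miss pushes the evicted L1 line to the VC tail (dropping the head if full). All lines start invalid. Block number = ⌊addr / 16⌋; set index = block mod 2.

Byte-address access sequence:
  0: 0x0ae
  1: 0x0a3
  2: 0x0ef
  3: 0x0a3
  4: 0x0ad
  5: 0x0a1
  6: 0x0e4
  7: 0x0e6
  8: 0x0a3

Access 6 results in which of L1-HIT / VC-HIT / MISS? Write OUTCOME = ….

OUTCOME = VC-HIT

0: 0xae (blk 10, set 0) → MISS  vc=[]
1: 0xa3 (blk 10, set 0) → L1-HIT  vc=[]
2: 0xef (blk 14, set 0) → MISS  vc=[10]
3: 0xa3 (blk 10, set 0) → VC-HIT  vc=[14]
4: 0xad (blk 10, set 0) → L1-HIT  vc=[14]
5: 0xa1 (blk 10, set 0) → L1-HIT  vc=[14]
6: 0xe4 (blk 14, set 0) → VC-HIT  vc=[10]
7: 0xe6 (blk 14, set 0) → L1-HIT  vc=[10]
8: 0xa3 (blk 10, set 0) → VC-HIT  vc=[14]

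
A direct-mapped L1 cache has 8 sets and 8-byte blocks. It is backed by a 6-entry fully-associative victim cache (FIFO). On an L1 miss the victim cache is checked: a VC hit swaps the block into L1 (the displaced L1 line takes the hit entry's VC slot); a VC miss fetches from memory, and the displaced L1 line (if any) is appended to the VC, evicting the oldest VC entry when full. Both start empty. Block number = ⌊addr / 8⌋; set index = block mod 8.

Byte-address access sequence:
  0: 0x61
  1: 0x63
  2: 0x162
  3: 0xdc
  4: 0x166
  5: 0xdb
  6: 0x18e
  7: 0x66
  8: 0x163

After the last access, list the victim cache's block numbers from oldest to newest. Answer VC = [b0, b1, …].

VC = [12]

#0 0x61→b12/s4 MISS; vc=[]
#1 0x63→b12/s4 L1-HIT; vc=[]
#2 0x162→b44/s4 MISS; vc=[12]
#3 0xdc→b27/s3 MISS; vc=[12]
#4 0x166→b44/s4 L1-HIT; vc=[12]
#5 0xdb→b27/s3 L1-HIT; vc=[12]
#6 0x18e→b49/s1 MISS; vc=[12]
#7 0x66→b12/s4 VC-HIT; vc=[44]
#8 0x163→b44/s4 VC-HIT; vc=[12]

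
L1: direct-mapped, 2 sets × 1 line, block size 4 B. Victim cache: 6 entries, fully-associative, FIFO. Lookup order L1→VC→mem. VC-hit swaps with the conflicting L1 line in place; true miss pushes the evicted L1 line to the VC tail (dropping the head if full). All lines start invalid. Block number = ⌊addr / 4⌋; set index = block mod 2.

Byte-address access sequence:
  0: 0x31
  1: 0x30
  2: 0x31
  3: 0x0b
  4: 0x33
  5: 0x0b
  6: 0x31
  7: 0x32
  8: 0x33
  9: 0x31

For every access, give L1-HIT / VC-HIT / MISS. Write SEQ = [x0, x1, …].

  [0] addr=0x31 blk=12 s=0: MISS | VC []
  [1] addr=0x30 blk=12 s=0: L1-HIT | VC []
  [2] addr=0x31 blk=12 s=0: L1-HIT | VC []
  [3] addr=0xb blk=2 s=0: MISS | VC [12]
  [4] addr=0x33 blk=12 s=0: VC-HIT | VC [2]
  [5] addr=0xb blk=2 s=0: VC-HIT | VC [12]
  [6] addr=0x31 blk=12 s=0: VC-HIT | VC [2]
  [7] addr=0x32 blk=12 s=0: L1-HIT | VC [2]
  [8] addr=0x33 blk=12 s=0: L1-HIT | VC [2]
  [9] addr=0x31 blk=12 s=0: L1-HIT | VC [2]

SEQ = [MISS, L1-HIT, L1-HIT, MISS, VC-HIT, VC-HIT, VC-HIT, L1-HIT, L1-HIT, L1-HIT]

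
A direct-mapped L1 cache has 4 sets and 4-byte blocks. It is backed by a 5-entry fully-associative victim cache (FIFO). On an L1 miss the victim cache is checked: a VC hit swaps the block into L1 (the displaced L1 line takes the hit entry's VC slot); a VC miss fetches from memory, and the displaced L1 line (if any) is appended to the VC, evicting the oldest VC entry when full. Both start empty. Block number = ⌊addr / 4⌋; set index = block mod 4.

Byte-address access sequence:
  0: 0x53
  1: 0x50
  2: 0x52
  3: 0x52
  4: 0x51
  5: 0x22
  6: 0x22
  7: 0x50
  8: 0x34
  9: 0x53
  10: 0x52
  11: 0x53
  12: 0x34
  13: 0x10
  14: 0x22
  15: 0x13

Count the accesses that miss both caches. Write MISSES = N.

#0 0x53→b20/s0 MISS; vc=[]
#1 0x50→b20/s0 L1-HIT; vc=[]
#2 0x52→b20/s0 L1-HIT; vc=[]
#3 0x52→b20/s0 L1-HIT; vc=[]
#4 0x51→b20/s0 L1-HIT; vc=[]
#5 0x22→b8/s0 MISS; vc=[20]
#6 0x22→b8/s0 L1-HIT; vc=[20]
#7 0x50→b20/s0 VC-HIT; vc=[8]
#8 0x34→b13/s1 MISS; vc=[8]
#9 0x53→b20/s0 L1-HIT; vc=[8]
#10 0x52→b20/s0 L1-HIT; vc=[8]
#11 0x53→b20/s0 L1-HIT; vc=[8]
#12 0x34→b13/s1 L1-HIT; vc=[8]
#13 0x10→b4/s0 MISS; vc=[8,20]
#14 0x22→b8/s0 VC-HIT; vc=[4,20]
#15 0x13→b4/s0 VC-HIT; vc=[8,20]

MISSES = 4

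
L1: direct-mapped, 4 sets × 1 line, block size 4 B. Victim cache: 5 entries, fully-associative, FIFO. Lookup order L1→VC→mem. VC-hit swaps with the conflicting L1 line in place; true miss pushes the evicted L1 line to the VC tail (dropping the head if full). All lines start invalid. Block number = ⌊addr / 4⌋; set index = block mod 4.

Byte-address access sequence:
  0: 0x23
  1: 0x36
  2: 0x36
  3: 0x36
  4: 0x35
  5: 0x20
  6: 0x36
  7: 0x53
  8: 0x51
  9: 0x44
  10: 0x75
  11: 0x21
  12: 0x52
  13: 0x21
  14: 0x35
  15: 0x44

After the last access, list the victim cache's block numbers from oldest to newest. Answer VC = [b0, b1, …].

VC = [20, 29, 13]

  [0] addr=0x23 blk=8 s=0: MISS | VC []
  [1] addr=0x36 blk=13 s=1: MISS | VC []
  [2] addr=0x36 blk=13 s=1: L1-HIT | VC []
  [3] addr=0x36 blk=13 s=1: L1-HIT | VC []
  [4] addr=0x35 blk=13 s=1: L1-HIT | VC []
  [5] addr=0x20 blk=8 s=0: L1-HIT | VC []
  [6] addr=0x36 blk=13 s=1: L1-HIT | VC []
  [7] addr=0x53 blk=20 s=0: MISS | VC [8]
  [8] addr=0x51 blk=20 s=0: L1-HIT | VC [8]
  [9] addr=0x44 blk=17 s=1: MISS | VC [8, 13]
  [10] addr=0x75 blk=29 s=1: MISS | VC [8, 13, 17]
  [11] addr=0x21 blk=8 s=0: VC-HIT | VC [20, 13, 17]
  [12] addr=0x52 blk=20 s=0: VC-HIT | VC [8, 13, 17]
  [13] addr=0x21 blk=8 s=0: VC-HIT | VC [20, 13, 17]
  [14] addr=0x35 blk=13 s=1: VC-HIT | VC [20, 29, 17]
  [15] addr=0x44 blk=17 s=1: VC-HIT | VC [20, 29, 13]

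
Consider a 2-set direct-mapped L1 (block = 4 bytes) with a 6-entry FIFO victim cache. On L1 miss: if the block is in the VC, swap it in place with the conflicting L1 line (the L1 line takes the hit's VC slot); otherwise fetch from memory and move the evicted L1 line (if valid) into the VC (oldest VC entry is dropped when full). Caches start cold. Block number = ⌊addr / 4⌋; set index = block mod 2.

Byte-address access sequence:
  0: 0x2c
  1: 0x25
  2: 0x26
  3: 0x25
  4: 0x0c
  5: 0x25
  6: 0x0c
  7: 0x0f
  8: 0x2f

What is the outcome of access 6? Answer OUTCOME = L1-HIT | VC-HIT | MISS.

OUTCOME = VC-HIT

#0 0x2c→b11/s1 MISS; vc=[]
#1 0x25→b9/s1 MISS; vc=[11]
#2 0x26→b9/s1 L1-HIT; vc=[11]
#3 0x25→b9/s1 L1-HIT; vc=[11]
#4 0xc→b3/s1 MISS; vc=[11,9]
#5 0x25→b9/s1 VC-HIT; vc=[11,3]
#6 0xc→b3/s1 VC-HIT; vc=[11,9]
#7 0xf→b3/s1 L1-HIT; vc=[11,9]
#8 0x2f→b11/s1 VC-HIT; vc=[3,9]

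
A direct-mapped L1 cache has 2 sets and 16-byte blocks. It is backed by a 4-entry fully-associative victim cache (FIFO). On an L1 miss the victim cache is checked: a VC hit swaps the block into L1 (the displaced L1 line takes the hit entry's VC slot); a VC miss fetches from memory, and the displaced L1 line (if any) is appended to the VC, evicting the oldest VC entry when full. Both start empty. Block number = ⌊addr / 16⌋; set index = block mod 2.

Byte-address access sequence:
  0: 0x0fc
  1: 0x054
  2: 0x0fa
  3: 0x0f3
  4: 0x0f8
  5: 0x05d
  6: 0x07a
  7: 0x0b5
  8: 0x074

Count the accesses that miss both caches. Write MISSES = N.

#0 0xfc→b15/s1 MISS; vc=[]
#1 0x54→b5/s1 MISS; vc=[15]
#2 0xfa→b15/s1 VC-HIT; vc=[5]
#3 0xf3→b15/s1 L1-HIT; vc=[5]
#4 0xf8→b15/s1 L1-HIT; vc=[5]
#5 0x5d→b5/s1 VC-HIT; vc=[15]
#6 0x7a→b7/s1 MISS; vc=[15,5]
#7 0xb5→b11/s1 MISS; vc=[15,5,7]
#8 0x74→b7/s1 VC-HIT; vc=[15,5,11]

MISSES = 4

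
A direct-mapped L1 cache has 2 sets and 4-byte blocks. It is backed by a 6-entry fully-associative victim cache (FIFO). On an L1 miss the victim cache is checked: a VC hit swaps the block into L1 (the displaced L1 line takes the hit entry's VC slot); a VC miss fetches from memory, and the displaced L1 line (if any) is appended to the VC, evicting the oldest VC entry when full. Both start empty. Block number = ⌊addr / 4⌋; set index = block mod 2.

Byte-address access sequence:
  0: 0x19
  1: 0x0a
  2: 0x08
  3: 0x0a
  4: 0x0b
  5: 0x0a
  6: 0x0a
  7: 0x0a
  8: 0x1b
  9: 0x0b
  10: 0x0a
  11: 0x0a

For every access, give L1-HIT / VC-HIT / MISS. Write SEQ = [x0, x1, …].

#0 0x19→b6/s0 MISS; vc=[]
#1 0xa→b2/s0 MISS; vc=[6]
#2 0x8→b2/s0 L1-HIT; vc=[6]
#3 0xa→b2/s0 L1-HIT; vc=[6]
#4 0xb→b2/s0 L1-HIT; vc=[6]
#5 0xa→b2/s0 L1-HIT; vc=[6]
#6 0xa→b2/s0 L1-HIT; vc=[6]
#7 0xa→b2/s0 L1-HIT; vc=[6]
#8 0x1b→b6/s0 VC-HIT; vc=[2]
#9 0xb→b2/s0 VC-HIT; vc=[6]
#10 0xa→b2/s0 L1-HIT; vc=[6]
#11 0xa→b2/s0 L1-HIT; vc=[6]

SEQ = [MISS, MISS, L1-HIT, L1-HIT, L1-HIT, L1-HIT, L1-HIT, L1-HIT, VC-HIT, VC-HIT, L1-HIT, L1-HIT]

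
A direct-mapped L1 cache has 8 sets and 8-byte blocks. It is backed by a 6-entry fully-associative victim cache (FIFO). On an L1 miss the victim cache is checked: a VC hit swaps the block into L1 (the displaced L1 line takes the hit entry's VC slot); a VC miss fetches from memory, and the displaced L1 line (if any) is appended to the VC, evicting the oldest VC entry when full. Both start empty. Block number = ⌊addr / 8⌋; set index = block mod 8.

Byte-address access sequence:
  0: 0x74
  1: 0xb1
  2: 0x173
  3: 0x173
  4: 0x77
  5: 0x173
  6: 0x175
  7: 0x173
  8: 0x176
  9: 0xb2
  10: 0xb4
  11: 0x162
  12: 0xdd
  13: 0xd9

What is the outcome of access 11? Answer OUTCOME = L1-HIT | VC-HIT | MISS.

  [0] addr=0x74 blk=14 s=6: MISS | VC []
  [1] addr=0xb1 blk=22 s=6: MISS | VC [14]
  [2] addr=0x173 blk=46 s=6: MISS | VC [14, 22]
  [3] addr=0x173 blk=46 s=6: L1-HIT | VC [14, 22]
  [4] addr=0x77 blk=14 s=6: VC-HIT | VC [46, 22]
  [5] addr=0x173 blk=46 s=6: VC-HIT | VC [14, 22]
  [6] addr=0x175 blk=46 s=6: L1-HIT | VC [14, 22]
  [7] addr=0x173 blk=46 s=6: L1-HIT | VC [14, 22]
  [8] addr=0x176 blk=46 s=6: L1-HIT | VC [14, 22]
  [9] addr=0xb2 blk=22 s=6: VC-HIT | VC [14, 46]
  [10] addr=0xb4 blk=22 s=6: L1-HIT | VC [14, 46]
  [11] addr=0x162 blk=44 s=4: MISS | VC [14, 46]
  [12] addr=0xdd blk=27 s=3: MISS | VC [14, 46]
  [13] addr=0xd9 blk=27 s=3: L1-HIT | VC [14, 46]

OUTCOME = MISS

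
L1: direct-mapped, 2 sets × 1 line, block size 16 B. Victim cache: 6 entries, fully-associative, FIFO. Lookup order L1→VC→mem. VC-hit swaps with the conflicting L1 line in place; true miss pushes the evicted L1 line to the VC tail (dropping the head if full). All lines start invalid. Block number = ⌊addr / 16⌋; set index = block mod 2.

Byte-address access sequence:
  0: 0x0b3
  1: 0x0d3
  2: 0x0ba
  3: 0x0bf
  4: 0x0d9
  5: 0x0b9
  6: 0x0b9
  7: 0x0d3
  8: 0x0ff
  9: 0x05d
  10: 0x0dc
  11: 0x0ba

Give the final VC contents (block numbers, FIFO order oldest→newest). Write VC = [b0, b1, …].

  [0] addr=0xb3 blk=11 s=1: MISS | VC []
  [1] addr=0xd3 blk=13 s=1: MISS | VC [11]
  [2] addr=0xba blk=11 s=1: VC-HIT | VC [13]
  [3] addr=0xbf blk=11 s=1: L1-HIT | VC [13]
  [4] addr=0xd9 blk=13 s=1: VC-HIT | VC [11]
  [5] addr=0xb9 blk=11 s=1: VC-HIT | VC [13]
  [6] addr=0xb9 blk=11 s=1: L1-HIT | VC [13]
  [7] addr=0xd3 blk=13 s=1: VC-HIT | VC [11]
  [8] addr=0xff blk=15 s=1: MISS | VC [11, 13]
  [9] addr=0x5d blk=5 s=1: MISS | VC [11, 13, 15]
  [10] addr=0xdc blk=13 s=1: VC-HIT | VC [11, 5, 15]
  [11] addr=0xba blk=11 s=1: VC-HIT | VC [13, 5, 15]

VC = [13, 5, 15]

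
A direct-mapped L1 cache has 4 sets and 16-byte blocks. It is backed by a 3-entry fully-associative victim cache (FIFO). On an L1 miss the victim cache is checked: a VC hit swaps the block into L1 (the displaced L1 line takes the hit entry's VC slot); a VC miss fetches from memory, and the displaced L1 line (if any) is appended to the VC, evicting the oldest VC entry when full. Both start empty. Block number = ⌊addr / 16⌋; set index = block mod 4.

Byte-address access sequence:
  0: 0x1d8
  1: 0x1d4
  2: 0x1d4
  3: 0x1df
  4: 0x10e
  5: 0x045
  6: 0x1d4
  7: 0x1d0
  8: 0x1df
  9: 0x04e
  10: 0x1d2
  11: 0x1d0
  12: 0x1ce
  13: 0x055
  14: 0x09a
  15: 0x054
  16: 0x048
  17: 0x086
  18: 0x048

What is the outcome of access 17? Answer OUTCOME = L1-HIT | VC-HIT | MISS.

OUTCOME = MISS

#0 0x1d8→b29/s1 MISS; vc=[]
#1 0x1d4→b29/s1 L1-HIT; vc=[]
#2 0x1d4→b29/s1 L1-HIT; vc=[]
#3 0x1df→b29/s1 L1-HIT; vc=[]
#4 0x10e→b16/s0 MISS; vc=[]
#5 0x45→b4/s0 MISS; vc=[16]
#6 0x1d4→b29/s1 L1-HIT; vc=[16]
#7 0x1d0→b29/s1 L1-HIT; vc=[16]
#8 0x1df→b29/s1 L1-HIT; vc=[16]
#9 0x4e→b4/s0 L1-HIT; vc=[16]
#10 0x1d2→b29/s1 L1-HIT; vc=[16]
#11 0x1d0→b29/s1 L1-HIT; vc=[16]
#12 0x1ce→b28/s0 MISS; vc=[16,4]
#13 0x55→b5/s1 MISS; vc=[16,4,29]
#14 0x9a→b9/s1 MISS; vc=[4,29,5]
#15 0x54→b5/s1 VC-HIT; vc=[4,29,9]
#16 0x48→b4/s0 VC-HIT; vc=[28,29,9]
#17 0x86→b8/s0 MISS; vc=[29,9,4]
#18 0x48→b4/s0 VC-HIT; vc=[29,9,8]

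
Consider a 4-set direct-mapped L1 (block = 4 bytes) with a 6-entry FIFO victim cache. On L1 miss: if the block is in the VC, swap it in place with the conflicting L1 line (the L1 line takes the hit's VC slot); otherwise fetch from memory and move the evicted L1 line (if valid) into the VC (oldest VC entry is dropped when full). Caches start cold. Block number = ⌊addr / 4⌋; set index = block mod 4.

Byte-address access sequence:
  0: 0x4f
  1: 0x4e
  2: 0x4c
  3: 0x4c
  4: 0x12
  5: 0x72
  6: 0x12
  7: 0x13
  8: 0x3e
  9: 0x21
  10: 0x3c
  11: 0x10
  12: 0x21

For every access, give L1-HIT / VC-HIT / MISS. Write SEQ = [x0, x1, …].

SEQ = [MISS, L1-HIT, L1-HIT, L1-HIT, MISS, MISS, VC-HIT, L1-HIT, MISS, MISS, L1-HIT, VC-HIT, VC-HIT]

#0 0x4f→b19/s3 MISS; vc=[]
#1 0x4e→b19/s3 L1-HIT; vc=[]
#2 0x4c→b19/s3 L1-HIT; vc=[]
#3 0x4c→b19/s3 L1-HIT; vc=[]
#4 0x12→b4/s0 MISS; vc=[]
#5 0x72→b28/s0 MISS; vc=[4]
#6 0x12→b4/s0 VC-HIT; vc=[28]
#7 0x13→b4/s0 L1-HIT; vc=[28]
#8 0x3e→b15/s3 MISS; vc=[28,19]
#9 0x21→b8/s0 MISS; vc=[28,19,4]
#10 0x3c→b15/s3 L1-HIT; vc=[28,19,4]
#11 0x10→b4/s0 VC-HIT; vc=[28,19,8]
#12 0x21→b8/s0 VC-HIT; vc=[28,19,4]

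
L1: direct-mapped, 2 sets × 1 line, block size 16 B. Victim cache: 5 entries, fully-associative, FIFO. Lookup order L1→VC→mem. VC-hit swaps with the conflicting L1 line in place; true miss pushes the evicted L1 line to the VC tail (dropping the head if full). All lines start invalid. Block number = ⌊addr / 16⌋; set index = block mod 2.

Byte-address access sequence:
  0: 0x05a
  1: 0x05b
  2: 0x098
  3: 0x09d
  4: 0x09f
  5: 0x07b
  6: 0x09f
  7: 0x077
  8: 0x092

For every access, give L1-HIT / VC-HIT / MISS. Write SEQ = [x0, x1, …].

  [0] addr=0x5a blk=5 s=1: MISS | VC []
  [1] addr=0x5b blk=5 s=1: L1-HIT | VC []
  [2] addr=0x98 blk=9 s=1: MISS | VC [5]
  [3] addr=0x9d blk=9 s=1: L1-HIT | VC [5]
  [4] addr=0x9f blk=9 s=1: L1-HIT | VC [5]
  [5] addr=0x7b blk=7 s=1: MISS | VC [5, 9]
  [6] addr=0x9f blk=9 s=1: VC-HIT | VC [5, 7]
  [7] addr=0x77 blk=7 s=1: VC-HIT | VC [5, 9]
  [8] addr=0x92 blk=9 s=1: VC-HIT | VC [5, 7]

SEQ = [MISS, L1-HIT, MISS, L1-HIT, L1-HIT, MISS, VC-HIT, VC-HIT, VC-HIT]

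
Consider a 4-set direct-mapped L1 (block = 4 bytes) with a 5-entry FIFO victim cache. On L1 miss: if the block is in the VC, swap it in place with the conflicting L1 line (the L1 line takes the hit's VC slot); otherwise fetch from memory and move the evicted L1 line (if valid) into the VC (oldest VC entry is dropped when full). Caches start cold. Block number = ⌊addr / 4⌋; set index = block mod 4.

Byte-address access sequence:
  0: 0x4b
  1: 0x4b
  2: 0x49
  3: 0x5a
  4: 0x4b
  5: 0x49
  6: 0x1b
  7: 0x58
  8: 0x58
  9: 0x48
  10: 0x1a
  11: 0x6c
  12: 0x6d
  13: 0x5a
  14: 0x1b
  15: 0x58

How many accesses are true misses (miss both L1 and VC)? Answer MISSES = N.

MISSES = 4

  [0] addr=0x4b blk=18 s=2: MISS | VC []
  [1] addr=0x4b blk=18 s=2: L1-HIT | VC []
  [2] addr=0x49 blk=18 s=2: L1-HIT | VC []
  [3] addr=0x5a blk=22 s=2: MISS | VC [18]
  [4] addr=0x4b blk=18 s=2: VC-HIT | VC [22]
  [5] addr=0x49 blk=18 s=2: L1-HIT | VC [22]
  [6] addr=0x1b blk=6 s=2: MISS | VC [22, 18]
  [7] addr=0x58 blk=22 s=2: VC-HIT | VC [6, 18]
  [8] addr=0x58 blk=22 s=2: L1-HIT | VC [6, 18]
  [9] addr=0x48 blk=18 s=2: VC-HIT | VC [6, 22]
  [10] addr=0x1a blk=6 s=2: VC-HIT | VC [18, 22]
  [11] addr=0x6c blk=27 s=3: MISS | VC [18, 22]
  [12] addr=0x6d blk=27 s=3: L1-HIT | VC [18, 22]
  [13] addr=0x5a blk=22 s=2: VC-HIT | VC [18, 6]
  [14] addr=0x1b blk=6 s=2: VC-HIT | VC [18, 22]
  [15] addr=0x58 blk=22 s=2: VC-HIT | VC [18, 6]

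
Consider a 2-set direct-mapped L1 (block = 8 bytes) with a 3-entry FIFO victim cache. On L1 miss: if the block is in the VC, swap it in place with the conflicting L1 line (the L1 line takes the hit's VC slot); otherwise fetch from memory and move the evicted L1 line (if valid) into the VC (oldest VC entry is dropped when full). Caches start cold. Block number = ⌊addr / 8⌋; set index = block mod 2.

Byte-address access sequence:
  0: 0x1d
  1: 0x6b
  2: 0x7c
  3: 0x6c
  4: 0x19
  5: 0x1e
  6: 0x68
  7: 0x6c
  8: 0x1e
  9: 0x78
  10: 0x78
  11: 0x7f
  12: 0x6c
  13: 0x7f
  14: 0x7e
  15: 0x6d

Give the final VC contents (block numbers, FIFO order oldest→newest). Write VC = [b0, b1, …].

VC = [15, 3]

0: 0x1d (blk 3, set 1) → MISS  vc=[]
1: 0x6b (blk 13, set 1) → MISS  vc=[3]
2: 0x7c (blk 15, set 1) → MISS  vc=[3, 13]
3: 0x6c (blk 13, set 1) → VC-HIT  vc=[3, 15]
4: 0x19 (blk 3, set 1) → VC-HIT  vc=[13, 15]
5: 0x1e (blk 3, set 1) → L1-HIT  vc=[13, 15]
6: 0x68 (blk 13, set 1) → VC-HIT  vc=[3, 15]
7: 0x6c (blk 13, set 1) → L1-HIT  vc=[3, 15]
8: 0x1e (blk 3, set 1) → VC-HIT  vc=[13, 15]
9: 0x78 (blk 15, set 1) → VC-HIT  vc=[13, 3]
10: 0x78 (blk 15, set 1) → L1-HIT  vc=[13, 3]
11: 0x7f (blk 15, set 1) → L1-HIT  vc=[13, 3]
12: 0x6c (blk 13, set 1) → VC-HIT  vc=[15, 3]
13: 0x7f (blk 15, set 1) → VC-HIT  vc=[13, 3]
14: 0x7e (blk 15, set 1) → L1-HIT  vc=[13, 3]
15: 0x6d (blk 13, set 1) → VC-HIT  vc=[15, 3]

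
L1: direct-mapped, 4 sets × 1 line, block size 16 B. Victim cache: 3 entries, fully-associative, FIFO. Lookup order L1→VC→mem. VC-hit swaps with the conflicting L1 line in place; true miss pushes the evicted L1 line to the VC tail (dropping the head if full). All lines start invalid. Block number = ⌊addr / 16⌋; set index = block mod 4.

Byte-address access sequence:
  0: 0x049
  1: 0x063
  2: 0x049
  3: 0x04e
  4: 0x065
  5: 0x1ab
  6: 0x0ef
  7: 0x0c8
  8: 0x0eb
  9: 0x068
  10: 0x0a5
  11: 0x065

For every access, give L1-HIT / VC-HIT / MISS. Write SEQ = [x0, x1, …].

SEQ = [MISS, MISS, L1-HIT, L1-HIT, L1-HIT, MISS, MISS, MISS, L1-HIT, VC-HIT, MISS, VC-HIT]

  [0] addr=0x49 blk=4 s=0: MISS | VC []
  [1] addr=0x63 blk=6 s=2: MISS | VC []
  [2] addr=0x49 blk=4 s=0: L1-HIT | VC []
  [3] addr=0x4e blk=4 s=0: L1-HIT | VC []
  [4] addr=0x65 blk=6 s=2: L1-HIT | VC []
  [5] addr=0x1ab blk=26 s=2: MISS | VC [6]
  [6] addr=0xef blk=14 s=2: MISS | VC [6, 26]
  [7] addr=0xc8 blk=12 s=0: MISS | VC [6, 26, 4]
  [8] addr=0xeb blk=14 s=2: L1-HIT | VC [6, 26, 4]
  [9] addr=0x68 blk=6 s=2: VC-HIT | VC [14, 26, 4]
  [10] addr=0xa5 blk=10 s=2: MISS | VC [26, 4, 6]
  [11] addr=0x65 blk=6 s=2: VC-HIT | VC [26, 4, 10]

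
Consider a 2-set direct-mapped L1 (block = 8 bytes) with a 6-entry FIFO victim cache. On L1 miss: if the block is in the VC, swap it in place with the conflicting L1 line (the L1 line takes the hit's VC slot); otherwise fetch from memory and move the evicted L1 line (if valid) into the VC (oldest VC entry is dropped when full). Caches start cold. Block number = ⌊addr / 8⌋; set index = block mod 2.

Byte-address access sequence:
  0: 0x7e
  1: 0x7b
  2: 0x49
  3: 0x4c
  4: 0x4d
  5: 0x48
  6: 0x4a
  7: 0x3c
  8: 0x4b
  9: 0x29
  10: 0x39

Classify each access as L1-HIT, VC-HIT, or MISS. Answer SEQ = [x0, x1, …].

0: 0x7e (blk 15, set 1) → MISS  vc=[]
1: 0x7b (blk 15, set 1) → L1-HIT  vc=[]
2: 0x49 (blk 9, set 1) → MISS  vc=[15]
3: 0x4c (blk 9, set 1) → L1-HIT  vc=[15]
4: 0x4d (blk 9, set 1) → L1-HIT  vc=[15]
5: 0x48 (blk 9, set 1) → L1-HIT  vc=[15]
6: 0x4a (blk 9, set 1) → L1-HIT  vc=[15]
7: 0x3c (blk 7, set 1) → MISS  vc=[15, 9]
8: 0x4b (blk 9, set 1) → VC-HIT  vc=[15, 7]
9: 0x29 (blk 5, set 1) → MISS  vc=[15, 7, 9]
10: 0x39 (blk 7, set 1) → VC-HIT  vc=[15, 5, 9]

SEQ = [MISS, L1-HIT, MISS, L1-HIT, L1-HIT, L1-HIT, L1-HIT, MISS, VC-HIT, MISS, VC-HIT]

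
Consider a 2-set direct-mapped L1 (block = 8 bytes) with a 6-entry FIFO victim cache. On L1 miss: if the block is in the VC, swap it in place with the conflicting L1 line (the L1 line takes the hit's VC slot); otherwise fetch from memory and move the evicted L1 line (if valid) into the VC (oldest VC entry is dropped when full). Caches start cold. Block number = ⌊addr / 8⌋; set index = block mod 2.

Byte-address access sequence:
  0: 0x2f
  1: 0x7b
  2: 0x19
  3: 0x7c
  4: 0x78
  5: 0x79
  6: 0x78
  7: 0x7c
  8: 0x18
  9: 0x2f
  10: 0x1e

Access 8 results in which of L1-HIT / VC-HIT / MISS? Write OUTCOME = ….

0: 0x2f (blk 5, set 1) → MISS  vc=[]
1: 0x7b (blk 15, set 1) → MISS  vc=[5]
2: 0x19 (blk 3, set 1) → MISS  vc=[5, 15]
3: 0x7c (blk 15, set 1) → VC-HIT  vc=[5, 3]
4: 0x78 (blk 15, set 1) → L1-HIT  vc=[5, 3]
5: 0x79 (blk 15, set 1) → L1-HIT  vc=[5, 3]
6: 0x78 (blk 15, set 1) → L1-HIT  vc=[5, 3]
7: 0x7c (blk 15, set 1) → L1-HIT  vc=[5, 3]
8: 0x18 (blk 3, set 1) → VC-HIT  vc=[5, 15]
9: 0x2f (blk 5, set 1) → VC-HIT  vc=[3, 15]
10: 0x1e (blk 3, set 1) → VC-HIT  vc=[5, 15]

OUTCOME = VC-HIT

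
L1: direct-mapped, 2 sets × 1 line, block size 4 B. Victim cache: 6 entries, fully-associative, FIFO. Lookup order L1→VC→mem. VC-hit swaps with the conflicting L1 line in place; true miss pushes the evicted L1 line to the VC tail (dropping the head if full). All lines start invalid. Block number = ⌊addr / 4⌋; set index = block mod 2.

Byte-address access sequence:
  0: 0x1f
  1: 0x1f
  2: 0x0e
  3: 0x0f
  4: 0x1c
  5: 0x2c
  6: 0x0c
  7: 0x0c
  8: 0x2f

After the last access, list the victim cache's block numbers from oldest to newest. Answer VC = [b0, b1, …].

  [0] addr=0x1f blk=7 s=1: MISS | VC []
  [1] addr=0x1f blk=7 s=1: L1-HIT | VC []
  [2] addr=0xe blk=3 s=1: MISS | VC [7]
  [3] addr=0xf blk=3 s=1: L1-HIT | VC [7]
  [4] addr=0x1c blk=7 s=1: VC-HIT | VC [3]
  [5] addr=0x2c blk=11 s=1: MISS | VC [3, 7]
  [6] addr=0xc blk=3 s=1: VC-HIT | VC [11, 7]
  [7] addr=0xc blk=3 s=1: L1-HIT | VC [11, 7]
  [8] addr=0x2f blk=11 s=1: VC-HIT | VC [3, 7]

VC = [3, 7]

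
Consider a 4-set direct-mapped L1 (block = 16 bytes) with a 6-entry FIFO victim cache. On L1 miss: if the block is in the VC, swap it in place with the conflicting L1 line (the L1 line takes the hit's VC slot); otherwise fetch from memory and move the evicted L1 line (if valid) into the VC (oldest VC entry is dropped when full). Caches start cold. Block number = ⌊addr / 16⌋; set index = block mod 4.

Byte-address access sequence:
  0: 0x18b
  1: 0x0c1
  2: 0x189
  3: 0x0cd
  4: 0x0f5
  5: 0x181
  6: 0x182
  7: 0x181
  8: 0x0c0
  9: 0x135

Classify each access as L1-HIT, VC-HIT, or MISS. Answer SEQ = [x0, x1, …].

  [0] addr=0x18b blk=24 s=0: MISS | VC []
  [1] addr=0xc1 blk=12 s=0: MISS | VC [24]
  [2] addr=0x189 blk=24 s=0: VC-HIT | VC [12]
  [3] addr=0xcd blk=12 s=0: VC-HIT | VC [24]
  [4] addr=0xf5 blk=15 s=3: MISS | VC [24]
  [5] addr=0x181 blk=24 s=0: VC-HIT | VC [12]
  [6] addr=0x182 blk=24 s=0: L1-HIT | VC [12]
  [7] addr=0x181 blk=24 s=0: L1-HIT | VC [12]
  [8] addr=0xc0 blk=12 s=0: VC-HIT | VC [24]
  [9] addr=0x135 blk=19 s=3: MISS | VC [24, 15]

SEQ = [MISS, MISS, VC-HIT, VC-HIT, MISS, VC-HIT, L1-HIT, L1-HIT, VC-HIT, MISS]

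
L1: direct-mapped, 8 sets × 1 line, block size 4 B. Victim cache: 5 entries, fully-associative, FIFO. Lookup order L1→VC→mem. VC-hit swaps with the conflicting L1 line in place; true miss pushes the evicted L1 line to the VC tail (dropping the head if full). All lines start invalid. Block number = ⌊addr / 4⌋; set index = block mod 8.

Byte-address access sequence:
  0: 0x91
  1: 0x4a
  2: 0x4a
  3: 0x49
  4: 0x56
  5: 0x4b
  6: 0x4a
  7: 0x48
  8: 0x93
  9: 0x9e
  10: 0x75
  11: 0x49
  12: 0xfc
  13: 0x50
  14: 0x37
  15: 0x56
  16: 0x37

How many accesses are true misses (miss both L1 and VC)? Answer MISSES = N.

0: 0x91 (blk 36, set 4) → MISS  vc=[]
1: 0x4a (blk 18, set 2) → MISS  vc=[]
2: 0x4a (blk 18, set 2) → L1-HIT  vc=[]
3: 0x49 (blk 18, set 2) → L1-HIT  vc=[]
4: 0x56 (blk 21, set 5) → MISS  vc=[]
5: 0x4b (blk 18, set 2) → L1-HIT  vc=[]
6: 0x4a (blk 18, set 2) → L1-HIT  vc=[]
7: 0x48 (blk 18, set 2) → L1-HIT  vc=[]
8: 0x93 (blk 36, set 4) → L1-HIT  vc=[]
9: 0x9e (blk 39, set 7) → MISS  vc=[]
10: 0x75 (blk 29, set 5) → MISS  vc=[21]
11: 0x49 (blk 18, set 2) → L1-HIT  vc=[21]
12: 0xfc (blk 63, set 7) → MISS  vc=[21, 39]
13: 0x50 (blk 20, set 4) → MISS  vc=[21, 39, 36]
14: 0x37 (blk 13, set 5) → MISS  vc=[21, 39, 36, 29]
15: 0x56 (blk 21, set 5) → VC-HIT  vc=[13, 39, 36, 29]
16: 0x37 (blk 13, set 5) → VC-HIT  vc=[21, 39, 36, 29]

MISSES = 8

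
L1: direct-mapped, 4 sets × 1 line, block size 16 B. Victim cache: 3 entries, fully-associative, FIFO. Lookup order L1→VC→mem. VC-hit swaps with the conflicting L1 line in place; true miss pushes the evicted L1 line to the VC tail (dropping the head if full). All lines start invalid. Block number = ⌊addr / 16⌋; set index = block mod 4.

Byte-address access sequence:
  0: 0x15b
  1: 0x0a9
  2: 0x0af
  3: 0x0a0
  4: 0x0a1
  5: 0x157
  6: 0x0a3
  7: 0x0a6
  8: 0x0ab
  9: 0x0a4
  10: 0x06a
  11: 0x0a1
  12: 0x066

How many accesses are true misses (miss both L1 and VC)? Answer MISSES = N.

#0 0x15b→b21/s1 MISS; vc=[]
#1 0xa9→b10/s2 MISS; vc=[]
#2 0xaf→b10/s2 L1-HIT; vc=[]
#3 0xa0→b10/s2 L1-HIT; vc=[]
#4 0xa1→b10/s2 L1-HIT; vc=[]
#5 0x157→b21/s1 L1-HIT; vc=[]
#6 0xa3→b10/s2 L1-HIT; vc=[]
#7 0xa6→b10/s2 L1-HIT; vc=[]
#8 0xab→b10/s2 L1-HIT; vc=[]
#9 0xa4→b10/s2 L1-HIT; vc=[]
#10 0x6a→b6/s2 MISS; vc=[10]
#11 0xa1→b10/s2 VC-HIT; vc=[6]
#12 0x66→b6/s2 VC-HIT; vc=[10]

MISSES = 3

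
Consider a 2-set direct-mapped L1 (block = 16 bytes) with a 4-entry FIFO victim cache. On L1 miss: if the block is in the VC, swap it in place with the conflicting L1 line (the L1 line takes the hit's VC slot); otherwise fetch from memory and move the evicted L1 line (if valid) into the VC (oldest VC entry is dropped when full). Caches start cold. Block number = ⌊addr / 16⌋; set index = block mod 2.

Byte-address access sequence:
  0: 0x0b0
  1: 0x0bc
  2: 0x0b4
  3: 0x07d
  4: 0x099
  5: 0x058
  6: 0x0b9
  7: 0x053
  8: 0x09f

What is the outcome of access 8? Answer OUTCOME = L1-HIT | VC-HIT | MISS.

#0 0xb0→b11/s1 MISS; vc=[]
#1 0xbc→b11/s1 L1-HIT; vc=[]
#2 0xb4→b11/s1 L1-HIT; vc=[]
#3 0x7d→b7/s1 MISS; vc=[11]
#4 0x99→b9/s1 MISS; vc=[11,7]
#5 0x58→b5/s1 MISS; vc=[11,7,9]
#6 0xb9→b11/s1 VC-HIT; vc=[5,7,9]
#7 0x53→b5/s1 VC-HIT; vc=[11,7,9]
#8 0x9f→b9/s1 VC-HIT; vc=[11,7,5]

OUTCOME = VC-HIT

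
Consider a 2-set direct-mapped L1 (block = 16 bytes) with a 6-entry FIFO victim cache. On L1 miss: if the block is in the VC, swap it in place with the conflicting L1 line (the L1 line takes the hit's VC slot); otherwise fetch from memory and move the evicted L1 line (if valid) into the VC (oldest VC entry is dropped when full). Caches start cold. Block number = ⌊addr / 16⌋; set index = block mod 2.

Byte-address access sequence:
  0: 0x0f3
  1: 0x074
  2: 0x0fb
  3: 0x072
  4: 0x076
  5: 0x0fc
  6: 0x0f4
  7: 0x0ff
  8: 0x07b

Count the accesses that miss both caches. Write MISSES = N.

MISSES = 2

0: 0xf3 (blk 15, set 1) → MISS  vc=[]
1: 0x74 (blk 7, set 1) → MISS  vc=[15]
2: 0xfb (blk 15, set 1) → VC-HIT  vc=[7]
3: 0x72 (blk 7, set 1) → VC-HIT  vc=[15]
4: 0x76 (blk 7, set 1) → L1-HIT  vc=[15]
5: 0xfc (blk 15, set 1) → VC-HIT  vc=[7]
6: 0xf4 (blk 15, set 1) → L1-HIT  vc=[7]
7: 0xff (blk 15, set 1) → L1-HIT  vc=[7]
8: 0x7b (blk 7, set 1) → VC-HIT  vc=[15]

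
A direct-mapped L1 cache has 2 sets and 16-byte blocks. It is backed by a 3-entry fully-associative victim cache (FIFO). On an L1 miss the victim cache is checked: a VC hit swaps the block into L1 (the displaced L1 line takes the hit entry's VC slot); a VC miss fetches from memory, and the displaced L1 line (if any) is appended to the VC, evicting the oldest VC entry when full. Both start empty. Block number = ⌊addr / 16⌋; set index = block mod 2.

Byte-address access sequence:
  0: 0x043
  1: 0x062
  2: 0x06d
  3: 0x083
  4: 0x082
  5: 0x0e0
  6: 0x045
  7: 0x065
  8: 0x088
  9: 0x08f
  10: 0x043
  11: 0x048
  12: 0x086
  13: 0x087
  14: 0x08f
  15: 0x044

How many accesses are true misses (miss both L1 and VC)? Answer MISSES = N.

0: 0x43 (blk 4, set 0) → MISS  vc=[]
1: 0x62 (blk 6, set 0) → MISS  vc=[4]
2: 0x6d (blk 6, set 0) → L1-HIT  vc=[4]
3: 0x83 (blk 8, set 0) → MISS  vc=[4, 6]
4: 0x82 (blk 8, set 0) → L1-HIT  vc=[4, 6]
5: 0xe0 (blk 14, set 0) → MISS  vc=[4, 6, 8]
6: 0x45 (blk 4, set 0) → VC-HIT  vc=[14, 6, 8]
7: 0x65 (blk 6, set 0) → VC-HIT  vc=[14, 4, 8]
8: 0x88 (blk 8, set 0) → VC-HIT  vc=[14, 4, 6]
9: 0x8f (blk 8, set 0) → L1-HIT  vc=[14, 4, 6]
10: 0x43 (blk 4, set 0) → VC-HIT  vc=[14, 8, 6]
11: 0x48 (blk 4, set 0) → L1-HIT  vc=[14, 8, 6]
12: 0x86 (blk 8, set 0) → VC-HIT  vc=[14, 4, 6]
13: 0x87 (blk 8, set 0) → L1-HIT  vc=[14, 4, 6]
14: 0x8f (blk 8, set 0) → L1-HIT  vc=[14, 4, 6]
15: 0x44 (blk 4, set 0) → VC-HIT  vc=[14, 8, 6]

MISSES = 4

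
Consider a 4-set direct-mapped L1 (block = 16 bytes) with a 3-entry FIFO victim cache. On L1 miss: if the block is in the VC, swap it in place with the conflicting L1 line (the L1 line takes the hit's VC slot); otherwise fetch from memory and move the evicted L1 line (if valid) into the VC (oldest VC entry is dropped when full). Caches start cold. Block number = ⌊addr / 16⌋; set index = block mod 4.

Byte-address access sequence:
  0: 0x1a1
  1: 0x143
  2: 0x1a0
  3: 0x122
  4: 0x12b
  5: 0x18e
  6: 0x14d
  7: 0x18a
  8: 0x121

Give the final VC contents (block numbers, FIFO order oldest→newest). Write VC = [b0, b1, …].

0: 0x1a1 (blk 26, set 2) → MISS  vc=[]
1: 0x143 (blk 20, set 0) → MISS  vc=[]
2: 0x1a0 (blk 26, set 2) → L1-HIT  vc=[]
3: 0x122 (blk 18, set 2) → MISS  vc=[26]
4: 0x12b (blk 18, set 2) → L1-HIT  vc=[26]
5: 0x18e (blk 24, set 0) → MISS  vc=[26, 20]
6: 0x14d (blk 20, set 0) → VC-HIT  vc=[26, 24]
7: 0x18a (blk 24, set 0) → VC-HIT  vc=[26, 20]
8: 0x121 (blk 18, set 2) → L1-HIT  vc=[26, 20]

VC = [26, 20]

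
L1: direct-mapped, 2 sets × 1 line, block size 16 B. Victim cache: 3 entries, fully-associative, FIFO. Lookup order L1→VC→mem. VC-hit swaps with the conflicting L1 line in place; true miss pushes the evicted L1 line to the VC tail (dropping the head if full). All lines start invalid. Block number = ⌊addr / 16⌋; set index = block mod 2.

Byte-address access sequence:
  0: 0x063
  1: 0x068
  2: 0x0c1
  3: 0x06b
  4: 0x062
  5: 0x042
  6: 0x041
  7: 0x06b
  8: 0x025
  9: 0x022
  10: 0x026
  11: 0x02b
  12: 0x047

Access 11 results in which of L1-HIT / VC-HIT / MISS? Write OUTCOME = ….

OUTCOME = L1-HIT

  [0] addr=0x63 blk=6 s=0: MISS | VC []
  [1] addr=0x68 blk=6 s=0: L1-HIT | VC []
  [2] addr=0xc1 blk=12 s=0: MISS | VC [6]
  [3] addr=0x6b blk=6 s=0: VC-HIT | VC [12]
  [4] addr=0x62 blk=6 s=0: L1-HIT | VC [12]
  [5] addr=0x42 blk=4 s=0: MISS | VC [12, 6]
  [6] addr=0x41 blk=4 s=0: L1-HIT | VC [12, 6]
  [7] addr=0x6b blk=6 s=0: VC-HIT | VC [12, 4]
  [8] addr=0x25 blk=2 s=0: MISS | VC [12, 4, 6]
  [9] addr=0x22 blk=2 s=0: L1-HIT | VC [12, 4, 6]
  [10] addr=0x26 blk=2 s=0: L1-HIT | VC [12, 4, 6]
  [11] addr=0x2b blk=2 s=0: L1-HIT | VC [12, 4, 6]
  [12] addr=0x47 blk=4 s=0: VC-HIT | VC [12, 2, 6]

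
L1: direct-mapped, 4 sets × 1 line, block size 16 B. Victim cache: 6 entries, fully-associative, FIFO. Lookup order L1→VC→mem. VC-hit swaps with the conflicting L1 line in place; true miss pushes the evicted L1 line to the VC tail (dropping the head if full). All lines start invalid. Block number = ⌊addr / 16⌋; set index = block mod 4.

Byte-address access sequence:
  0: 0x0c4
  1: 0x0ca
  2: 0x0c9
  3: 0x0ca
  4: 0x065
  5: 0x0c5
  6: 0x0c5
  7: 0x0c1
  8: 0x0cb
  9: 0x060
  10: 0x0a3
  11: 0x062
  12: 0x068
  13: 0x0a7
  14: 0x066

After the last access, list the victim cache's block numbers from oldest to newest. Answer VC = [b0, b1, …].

#0 0xc4→b12/s0 MISS; vc=[]
#1 0xca→b12/s0 L1-HIT; vc=[]
#2 0xc9→b12/s0 L1-HIT; vc=[]
#3 0xca→b12/s0 L1-HIT; vc=[]
#4 0x65→b6/s2 MISS; vc=[]
#5 0xc5→b12/s0 L1-HIT; vc=[]
#6 0xc5→b12/s0 L1-HIT; vc=[]
#7 0xc1→b12/s0 L1-HIT; vc=[]
#8 0xcb→b12/s0 L1-HIT; vc=[]
#9 0x60→b6/s2 L1-HIT; vc=[]
#10 0xa3→b10/s2 MISS; vc=[6]
#11 0x62→b6/s2 VC-HIT; vc=[10]
#12 0x68→b6/s2 L1-HIT; vc=[10]
#13 0xa7→b10/s2 VC-HIT; vc=[6]
#14 0x66→b6/s2 VC-HIT; vc=[10]

VC = [10]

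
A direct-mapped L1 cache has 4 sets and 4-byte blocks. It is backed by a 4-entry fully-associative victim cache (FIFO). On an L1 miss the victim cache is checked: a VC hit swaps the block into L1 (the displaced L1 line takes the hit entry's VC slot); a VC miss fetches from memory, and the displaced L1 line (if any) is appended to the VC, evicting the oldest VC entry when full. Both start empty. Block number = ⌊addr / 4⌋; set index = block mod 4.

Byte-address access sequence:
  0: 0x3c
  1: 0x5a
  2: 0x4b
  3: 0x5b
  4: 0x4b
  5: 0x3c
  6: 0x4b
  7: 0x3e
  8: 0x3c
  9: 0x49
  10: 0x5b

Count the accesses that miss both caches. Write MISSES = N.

0: 0x3c (blk 15, set 3) → MISS  vc=[]
1: 0x5a (blk 22, set 2) → MISS  vc=[]
2: 0x4b (blk 18, set 2) → MISS  vc=[22]
3: 0x5b (blk 22, set 2) → VC-HIT  vc=[18]
4: 0x4b (blk 18, set 2) → VC-HIT  vc=[22]
5: 0x3c (blk 15, set 3) → L1-HIT  vc=[22]
6: 0x4b (blk 18, set 2) → L1-HIT  vc=[22]
7: 0x3e (blk 15, set 3) → L1-HIT  vc=[22]
8: 0x3c (blk 15, set 3) → L1-HIT  vc=[22]
9: 0x49 (blk 18, set 2) → L1-HIT  vc=[22]
10: 0x5b (blk 22, set 2) → VC-HIT  vc=[18]

MISSES = 3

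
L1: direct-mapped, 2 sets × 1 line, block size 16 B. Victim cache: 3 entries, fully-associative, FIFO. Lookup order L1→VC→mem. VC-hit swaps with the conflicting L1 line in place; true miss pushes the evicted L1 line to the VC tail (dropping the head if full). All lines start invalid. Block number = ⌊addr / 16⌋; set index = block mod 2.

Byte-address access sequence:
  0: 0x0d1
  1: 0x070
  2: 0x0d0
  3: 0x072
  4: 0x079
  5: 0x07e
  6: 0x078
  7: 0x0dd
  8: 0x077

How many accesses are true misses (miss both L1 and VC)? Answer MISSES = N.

0: 0xd1 (blk 13, set 1) → MISS  vc=[]
1: 0x70 (blk 7, set 1) → MISS  vc=[13]
2: 0xd0 (blk 13, set 1) → VC-HIT  vc=[7]
3: 0x72 (blk 7, set 1) → VC-HIT  vc=[13]
4: 0x79 (blk 7, set 1) → L1-HIT  vc=[13]
5: 0x7e (blk 7, set 1) → L1-HIT  vc=[13]
6: 0x78 (blk 7, set 1) → L1-HIT  vc=[13]
7: 0xdd (blk 13, set 1) → VC-HIT  vc=[7]
8: 0x77 (blk 7, set 1) → VC-HIT  vc=[13]

MISSES = 2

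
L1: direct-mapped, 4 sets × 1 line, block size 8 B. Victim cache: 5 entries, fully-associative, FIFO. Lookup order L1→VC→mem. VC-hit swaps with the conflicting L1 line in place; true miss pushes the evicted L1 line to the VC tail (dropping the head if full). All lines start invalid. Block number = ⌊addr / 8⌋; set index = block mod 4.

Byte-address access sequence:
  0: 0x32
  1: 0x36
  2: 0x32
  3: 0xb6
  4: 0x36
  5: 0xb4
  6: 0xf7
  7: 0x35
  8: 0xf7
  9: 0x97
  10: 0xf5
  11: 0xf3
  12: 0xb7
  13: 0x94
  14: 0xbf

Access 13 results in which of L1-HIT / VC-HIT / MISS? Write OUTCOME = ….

  [0] addr=0x32 blk=6 s=2: MISS | VC []
  [1] addr=0x36 blk=6 s=2: L1-HIT | VC []
  [2] addr=0x32 blk=6 s=2: L1-HIT | VC []
  [3] addr=0xb6 blk=22 s=2: MISS | VC [6]
  [4] addr=0x36 blk=6 s=2: VC-HIT | VC [22]
  [5] addr=0xb4 blk=22 s=2: VC-HIT | VC [6]
  [6] addr=0xf7 blk=30 s=2: MISS | VC [6, 22]
  [7] addr=0x35 blk=6 s=2: VC-HIT | VC [30, 22]
  [8] addr=0xf7 blk=30 s=2: VC-HIT | VC [6, 22]
  [9] addr=0x97 blk=18 s=2: MISS | VC [6, 22, 30]
  [10] addr=0xf5 blk=30 s=2: VC-HIT | VC [6, 22, 18]
  [11] addr=0xf3 blk=30 s=2: L1-HIT | VC [6, 22, 18]
  [12] addr=0xb7 blk=22 s=2: VC-HIT | VC [6, 30, 18]
  [13] addr=0x94 blk=18 s=2: VC-HIT | VC [6, 30, 22]
  [14] addr=0xbf blk=23 s=3: MISS | VC [6, 30, 22]

OUTCOME = VC-HIT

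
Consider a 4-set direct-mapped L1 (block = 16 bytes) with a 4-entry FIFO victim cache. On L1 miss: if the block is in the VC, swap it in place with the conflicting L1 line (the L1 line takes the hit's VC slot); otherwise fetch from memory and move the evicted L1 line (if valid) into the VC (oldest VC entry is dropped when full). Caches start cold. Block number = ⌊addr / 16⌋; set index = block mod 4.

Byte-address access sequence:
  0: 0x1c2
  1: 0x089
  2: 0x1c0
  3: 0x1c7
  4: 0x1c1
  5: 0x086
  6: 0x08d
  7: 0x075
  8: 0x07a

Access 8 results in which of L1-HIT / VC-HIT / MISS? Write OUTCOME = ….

0: 0x1c2 (blk 28, set 0) → MISS  vc=[]
1: 0x89 (blk 8, set 0) → MISS  vc=[28]
2: 0x1c0 (blk 28, set 0) → VC-HIT  vc=[8]
3: 0x1c7 (blk 28, set 0) → L1-HIT  vc=[8]
4: 0x1c1 (blk 28, set 0) → L1-HIT  vc=[8]
5: 0x86 (blk 8, set 0) → VC-HIT  vc=[28]
6: 0x8d (blk 8, set 0) → L1-HIT  vc=[28]
7: 0x75 (blk 7, set 3) → MISS  vc=[28]
8: 0x7a (blk 7, set 3) → L1-HIT  vc=[28]

OUTCOME = L1-HIT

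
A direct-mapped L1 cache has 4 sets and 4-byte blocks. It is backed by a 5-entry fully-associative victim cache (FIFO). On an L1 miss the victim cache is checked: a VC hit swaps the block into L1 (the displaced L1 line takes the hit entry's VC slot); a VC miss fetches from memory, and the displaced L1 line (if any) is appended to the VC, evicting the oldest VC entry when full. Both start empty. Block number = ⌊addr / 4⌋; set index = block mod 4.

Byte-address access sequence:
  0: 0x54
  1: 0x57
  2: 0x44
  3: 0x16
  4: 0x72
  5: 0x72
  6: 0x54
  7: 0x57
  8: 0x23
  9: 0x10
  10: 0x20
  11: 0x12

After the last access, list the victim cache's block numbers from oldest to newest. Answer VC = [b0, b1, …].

VC = [5, 17, 28, 8]

0: 0x54 (blk 21, set 1) → MISS  vc=[]
1: 0x57 (blk 21, set 1) → L1-HIT  vc=[]
2: 0x44 (blk 17, set 1) → MISS  vc=[21]
3: 0x16 (blk 5, set 1) → MISS  vc=[21, 17]
4: 0x72 (blk 28, set 0) → MISS  vc=[21, 17]
5: 0x72 (blk 28, set 0) → L1-HIT  vc=[21, 17]
6: 0x54 (blk 21, set 1) → VC-HIT  vc=[5, 17]
7: 0x57 (blk 21, set 1) → L1-HIT  vc=[5, 17]
8: 0x23 (blk 8, set 0) → MISS  vc=[5, 17, 28]
9: 0x10 (blk 4, set 0) → MISS  vc=[5, 17, 28, 8]
10: 0x20 (blk 8, set 0) → VC-HIT  vc=[5, 17, 28, 4]
11: 0x12 (blk 4, set 0) → VC-HIT  vc=[5, 17, 28, 8]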